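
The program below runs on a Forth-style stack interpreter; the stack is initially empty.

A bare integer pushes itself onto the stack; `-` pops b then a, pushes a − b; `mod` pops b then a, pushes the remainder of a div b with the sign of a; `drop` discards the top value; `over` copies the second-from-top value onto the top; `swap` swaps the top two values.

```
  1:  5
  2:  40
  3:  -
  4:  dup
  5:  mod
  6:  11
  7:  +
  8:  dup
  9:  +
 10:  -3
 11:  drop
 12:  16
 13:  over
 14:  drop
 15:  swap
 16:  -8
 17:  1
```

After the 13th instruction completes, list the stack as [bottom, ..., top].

[22, 16, 22]

5    -> [5]
40   -> [5, 40]
-    -> [-35]
dup  -> [-35, -35]
mod  -> [0]
11   -> [0, 11]
+    -> [11]
dup  -> [11, 11]
+    -> [22]
-3   -> [22, -3]
drop -> [22]
16   -> [22, 16]
over -> [22, 16, 22]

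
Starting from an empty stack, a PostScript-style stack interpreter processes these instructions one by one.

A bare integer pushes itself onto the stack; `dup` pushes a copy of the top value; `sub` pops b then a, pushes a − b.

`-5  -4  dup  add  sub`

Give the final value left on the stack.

-5   -5
-4   -5 -4
dup  -5 -4 -4
add  -5 -8
sub  3

3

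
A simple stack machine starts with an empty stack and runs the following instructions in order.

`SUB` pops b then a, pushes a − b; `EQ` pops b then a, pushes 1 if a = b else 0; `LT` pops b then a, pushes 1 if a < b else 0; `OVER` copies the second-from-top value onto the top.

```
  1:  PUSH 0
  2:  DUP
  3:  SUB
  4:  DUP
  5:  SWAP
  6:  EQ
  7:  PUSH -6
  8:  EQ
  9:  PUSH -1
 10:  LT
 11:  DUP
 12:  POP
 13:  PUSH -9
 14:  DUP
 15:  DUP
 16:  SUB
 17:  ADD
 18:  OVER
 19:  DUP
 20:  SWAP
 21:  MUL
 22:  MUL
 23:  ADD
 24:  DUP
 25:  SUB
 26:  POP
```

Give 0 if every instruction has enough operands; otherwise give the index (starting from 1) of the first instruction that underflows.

PUSH 0  : [0]
DUP     : [0, 0]
SUB     : [0]
DUP     : [0, 0]
SWAP    : [0, 0]
EQ      : [1]
PUSH -6 : [1, -6]
EQ      : [0]
PUSH -1 : [0, -1]
LT      : [0]
DUP     : [0, 0]
POP     : [0]
PUSH -9 : [0, -9]
DUP     : [0, -9, -9]
DUP     : [0, -9, -9, -9]
SUB     : [0, -9, 0]
ADD     : [0, -9]
OVER    : [0, -9, 0]
DUP     : [0, -9, 0, 0]
SWAP    : [0, -9, 0, 0]
MUL     : [0, -9, 0]
MUL     : [0, 0]
ADD     : [0]
DUP     : [0, 0]
SUB     : [0]
POP     : []

0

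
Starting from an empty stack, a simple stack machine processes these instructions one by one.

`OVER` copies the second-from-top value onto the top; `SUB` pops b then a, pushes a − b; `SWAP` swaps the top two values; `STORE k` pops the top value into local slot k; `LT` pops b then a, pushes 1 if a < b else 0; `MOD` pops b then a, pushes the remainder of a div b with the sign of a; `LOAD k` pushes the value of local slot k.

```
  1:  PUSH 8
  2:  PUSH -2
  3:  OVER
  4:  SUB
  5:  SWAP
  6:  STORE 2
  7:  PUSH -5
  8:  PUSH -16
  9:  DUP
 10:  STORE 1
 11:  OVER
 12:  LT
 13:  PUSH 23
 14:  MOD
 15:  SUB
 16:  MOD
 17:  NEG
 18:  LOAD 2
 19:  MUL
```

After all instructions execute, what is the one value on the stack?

32

PUSH 8   : [8]
PUSH -2  : [8, -2]
OVER     : [8, -2, 8]
SUB      : [8, -10]
SWAP     : [-10, 8]
STORE 2  : [-10]
PUSH -5  : [-10, -5]
PUSH -16 : [-10, -5, -16]
DUP      : [-10, -5, -16, -16]
STORE 1  : [-10, -5, -16]
OVER     : [-10, -5, -16, -5]
LT       : [-10, -5, 1]
PUSH 23  : [-10, -5, 1, 23]
MOD      : [-10, -5, 1]
SUB      : [-10, -6]
MOD      : [-4]
NEG      : [4]
LOAD 2   : [4, 8]
MUL      : [32]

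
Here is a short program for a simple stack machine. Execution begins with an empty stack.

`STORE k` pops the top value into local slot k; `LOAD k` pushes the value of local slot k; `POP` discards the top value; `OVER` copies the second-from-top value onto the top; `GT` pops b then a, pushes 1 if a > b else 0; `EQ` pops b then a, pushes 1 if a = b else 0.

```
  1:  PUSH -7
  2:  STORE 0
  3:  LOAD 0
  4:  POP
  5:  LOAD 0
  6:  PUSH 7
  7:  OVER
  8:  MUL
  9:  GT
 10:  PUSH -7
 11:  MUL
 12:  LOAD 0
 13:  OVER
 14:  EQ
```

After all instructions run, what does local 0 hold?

-7

PUSH -7 -> [-7]
STORE 0 -> []
LOAD 0  -> [-7]
POP     -> []
LOAD 0  -> [-7]
PUSH 7  -> [-7, 7]
OVER    -> [-7, 7, -7]
MUL     -> [-7, -49]
GT      -> [1]
PUSH -7 -> [1, -7]
MUL     -> [-7]
LOAD 0  -> [-7, -7]
OVER    -> [-7, -7, -7]
EQ      -> [-7, 1]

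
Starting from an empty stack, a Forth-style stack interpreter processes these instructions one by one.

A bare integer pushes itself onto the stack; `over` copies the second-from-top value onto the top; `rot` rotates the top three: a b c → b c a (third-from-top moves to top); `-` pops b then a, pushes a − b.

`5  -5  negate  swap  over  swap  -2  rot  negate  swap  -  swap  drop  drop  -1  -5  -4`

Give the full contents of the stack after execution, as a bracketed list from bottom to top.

5      → [5]
-5     → [5, -5]
negate → [5, 5]
swap   → [5, 5]
over   → [5, 5, 5]
swap   → [5, 5, 5]
-2     → [5, 5, 5, -2]
rot    → [5, 5, -2, 5]
negate → [5, 5, -2, -5]
swap   → [5, 5, -5, -2]
-      → [5, 5, -3]
swap   → [5, -3, 5]
drop   → [5, -3]
drop   → [5]
-1     → [5, -1]
-5     → [5, -1, -5]
-4     → [5, -1, -5, -4]

[5, -1, -5, -4]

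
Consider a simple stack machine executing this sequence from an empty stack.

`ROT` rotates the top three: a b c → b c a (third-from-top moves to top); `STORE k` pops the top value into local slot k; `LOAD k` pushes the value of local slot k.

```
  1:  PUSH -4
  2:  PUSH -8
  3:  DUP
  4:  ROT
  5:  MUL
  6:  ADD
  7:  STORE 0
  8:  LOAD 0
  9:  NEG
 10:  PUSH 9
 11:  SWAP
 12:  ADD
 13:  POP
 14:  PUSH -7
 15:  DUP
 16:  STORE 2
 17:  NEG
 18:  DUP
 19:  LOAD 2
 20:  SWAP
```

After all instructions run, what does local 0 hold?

24

PUSH -4 → [-4]
PUSH -8 → [-4, -8]
DUP     → [-4, -8, -8]
ROT     → [-8, -8, -4]
MUL     → [-8, 32]
ADD     → [24]
STORE 0 → []
LOAD 0  → [24]
NEG     → [-24]
PUSH 9  → [-24, 9]
SWAP    → [9, -24]
ADD     → [-15]
POP     → []
PUSH -7 → [-7]
DUP     → [-7, -7]
STORE 2 → [-7]
NEG     → [7]
DUP     → [7, 7]
LOAD 2  → [7, 7, -7]
SWAP    → [7, -7, 7]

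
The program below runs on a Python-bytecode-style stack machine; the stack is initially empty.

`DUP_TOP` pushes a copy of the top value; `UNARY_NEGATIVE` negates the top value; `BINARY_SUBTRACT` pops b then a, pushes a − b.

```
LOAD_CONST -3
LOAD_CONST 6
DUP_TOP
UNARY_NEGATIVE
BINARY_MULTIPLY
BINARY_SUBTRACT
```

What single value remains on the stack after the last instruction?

33

LOAD_CONST -3   → -3
LOAD_CONST 6    → -3 6
DUP_TOP         → -3 6 6
UNARY_NEGATIVE  → -3 6 -6
BINARY_MULTIPLY → -3 -36
BINARY_SUBTRACT → 33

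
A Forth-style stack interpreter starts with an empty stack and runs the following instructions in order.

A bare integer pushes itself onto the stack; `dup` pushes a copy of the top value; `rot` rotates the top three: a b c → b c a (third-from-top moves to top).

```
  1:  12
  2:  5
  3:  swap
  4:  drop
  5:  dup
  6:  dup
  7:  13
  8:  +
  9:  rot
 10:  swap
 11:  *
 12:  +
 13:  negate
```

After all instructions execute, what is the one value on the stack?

-95

12     -> 12
5      -> 12 5
swap   -> 5 12
drop   -> 5
dup    -> 5 5
dup    -> 5 5 5
13     -> 5 5 5 13
+      -> 5 5 18
rot    -> 5 18 5
swap   -> 5 5 18
*      -> 5 90
+      -> 95
negate -> -95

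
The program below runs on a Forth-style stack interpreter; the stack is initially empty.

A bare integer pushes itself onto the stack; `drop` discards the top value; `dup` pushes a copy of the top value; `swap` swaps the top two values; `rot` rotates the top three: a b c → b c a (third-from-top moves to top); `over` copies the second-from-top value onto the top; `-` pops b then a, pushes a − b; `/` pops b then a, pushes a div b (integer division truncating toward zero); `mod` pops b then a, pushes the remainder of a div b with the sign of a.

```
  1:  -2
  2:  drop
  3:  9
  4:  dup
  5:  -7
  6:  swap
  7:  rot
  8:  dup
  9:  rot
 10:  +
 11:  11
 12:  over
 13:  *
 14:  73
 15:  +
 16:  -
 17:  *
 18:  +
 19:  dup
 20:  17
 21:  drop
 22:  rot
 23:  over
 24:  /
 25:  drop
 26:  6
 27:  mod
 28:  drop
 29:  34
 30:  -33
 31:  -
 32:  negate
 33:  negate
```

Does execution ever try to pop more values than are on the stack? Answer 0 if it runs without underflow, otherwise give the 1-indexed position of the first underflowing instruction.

-2    -2
drop  (empty)
9     9
dup   9 9
-7    9 9 -7
swap  9 -7 9
rot   -7 9 9
dup   -7 9 9 9
rot   -7 9 9 9
+     -7 9 18
11    -7 9 18 11
over  -7 9 18 11 18
*     -7 9 18 198
73    -7 9 18 198 73
+     -7 9 18 271
-     -7 9 -253
*     -7 -2277
+     -2284
dup   -2284 -2284
17    -2284 -2284 17
drop  -2284 -2284
rot  — needs 3 operands, stack has 2 → underflow

22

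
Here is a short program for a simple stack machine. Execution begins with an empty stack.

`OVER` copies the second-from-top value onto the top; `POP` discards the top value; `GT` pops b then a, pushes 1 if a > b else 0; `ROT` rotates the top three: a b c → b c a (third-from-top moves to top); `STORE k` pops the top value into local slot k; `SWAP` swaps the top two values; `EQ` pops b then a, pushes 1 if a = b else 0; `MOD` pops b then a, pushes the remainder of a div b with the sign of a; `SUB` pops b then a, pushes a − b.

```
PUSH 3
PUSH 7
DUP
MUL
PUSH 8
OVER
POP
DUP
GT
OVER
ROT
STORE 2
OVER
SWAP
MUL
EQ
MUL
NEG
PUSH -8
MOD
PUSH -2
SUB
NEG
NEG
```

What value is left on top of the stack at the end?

PUSH 3   [3]
PUSH 7   [3, 7]
DUP      [3, 7, 7]
MUL      [3, 49]
PUSH 8   [3, 49, 8]
OVER     [3, 49, 8, 49]
POP      [3, 49, 8]
DUP      [3, 49, 8, 8]
GT       [3, 49, 0]
OVER     [3, 49, 0, 49]
ROT      [3, 0, 49, 49]
STORE 2  [3, 0, 49]
OVER     [3, 0, 49, 0]
SWAP     [3, 0, 0, 49]
MUL      [3, 0, 0]
EQ       [3, 1]
MUL      [3]
NEG      [-3]
PUSH -8  [-3, -8]
MOD      [-3]
PUSH -2  [-3, -2]
SUB      [-1]
NEG      [1]
NEG      [-1]

-1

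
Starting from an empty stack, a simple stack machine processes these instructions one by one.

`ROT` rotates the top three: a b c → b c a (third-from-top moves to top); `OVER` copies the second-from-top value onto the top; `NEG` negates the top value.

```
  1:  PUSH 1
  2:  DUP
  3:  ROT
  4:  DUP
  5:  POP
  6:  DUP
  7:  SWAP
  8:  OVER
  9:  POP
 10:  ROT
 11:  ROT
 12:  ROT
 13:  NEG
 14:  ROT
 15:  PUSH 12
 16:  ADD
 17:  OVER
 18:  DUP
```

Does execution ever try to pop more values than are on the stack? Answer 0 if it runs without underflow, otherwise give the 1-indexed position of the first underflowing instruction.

3

PUSH 1 -> 1
DUP    -> 1 1
ROT  — needs 3 operands, stack has 2 → underflow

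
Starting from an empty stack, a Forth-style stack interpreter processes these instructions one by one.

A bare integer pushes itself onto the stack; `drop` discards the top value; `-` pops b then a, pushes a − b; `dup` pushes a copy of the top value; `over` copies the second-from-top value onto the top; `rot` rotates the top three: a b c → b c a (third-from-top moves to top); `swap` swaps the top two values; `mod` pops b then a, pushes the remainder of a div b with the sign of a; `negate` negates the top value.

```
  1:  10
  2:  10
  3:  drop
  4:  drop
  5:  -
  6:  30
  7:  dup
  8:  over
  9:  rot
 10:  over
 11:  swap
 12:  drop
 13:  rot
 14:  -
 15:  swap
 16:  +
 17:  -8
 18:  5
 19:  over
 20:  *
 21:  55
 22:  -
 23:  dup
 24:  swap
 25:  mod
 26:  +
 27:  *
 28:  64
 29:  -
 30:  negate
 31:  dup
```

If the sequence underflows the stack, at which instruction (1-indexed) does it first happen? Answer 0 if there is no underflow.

10   : [10]
10   : [10, 10]
drop : [10]
drop : []
-  — needs 2 operands, stack has 0 → underflow

5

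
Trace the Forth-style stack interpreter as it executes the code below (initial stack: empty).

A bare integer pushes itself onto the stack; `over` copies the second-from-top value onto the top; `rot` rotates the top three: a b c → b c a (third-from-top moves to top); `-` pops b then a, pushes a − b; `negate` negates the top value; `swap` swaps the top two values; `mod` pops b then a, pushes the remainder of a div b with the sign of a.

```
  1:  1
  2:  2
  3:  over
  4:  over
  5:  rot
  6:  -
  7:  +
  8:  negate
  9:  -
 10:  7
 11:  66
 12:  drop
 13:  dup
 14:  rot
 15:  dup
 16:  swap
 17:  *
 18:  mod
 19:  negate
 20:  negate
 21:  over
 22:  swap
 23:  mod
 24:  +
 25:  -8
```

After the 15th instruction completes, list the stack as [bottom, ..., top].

[7, 7, 2, 2]

1      → [1]
2      → [1, 2]
over   → [1, 2, 1]
over   → [1, 2, 1, 2]
rot    → [1, 1, 2, 2]
-      → [1, 1, 0]
+      → [1, 1]
negate → [1, -1]
-      → [2]
7      → [2, 7]
66     → [2, 7, 66]
drop   → [2, 7]
dup    → [2, 7, 7]
rot    → [7, 7, 2]
dup    → [7, 7, 2, 2]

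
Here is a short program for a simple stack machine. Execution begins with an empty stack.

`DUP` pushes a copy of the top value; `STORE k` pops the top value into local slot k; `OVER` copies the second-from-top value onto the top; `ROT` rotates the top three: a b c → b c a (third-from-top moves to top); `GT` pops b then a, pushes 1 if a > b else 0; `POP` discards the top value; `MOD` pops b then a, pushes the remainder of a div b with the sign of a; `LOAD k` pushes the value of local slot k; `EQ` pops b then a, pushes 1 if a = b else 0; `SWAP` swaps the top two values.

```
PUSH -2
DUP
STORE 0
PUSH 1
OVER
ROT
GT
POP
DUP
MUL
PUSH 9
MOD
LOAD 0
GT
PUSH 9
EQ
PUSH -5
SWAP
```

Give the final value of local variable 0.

-2

PUSH -2  -2
DUP      -2 -2
STORE 0  -2
PUSH 1   -2 1
OVER     -2 1 -2
ROT      1 -2 -2
GT       1 0
POP      1
DUP      1 1
MUL      1
PUSH 9   1 9
MOD      1
LOAD 0   1 -2
GT       1
PUSH 9   1 9
EQ       0
PUSH -5  0 -5
SWAP     -5 0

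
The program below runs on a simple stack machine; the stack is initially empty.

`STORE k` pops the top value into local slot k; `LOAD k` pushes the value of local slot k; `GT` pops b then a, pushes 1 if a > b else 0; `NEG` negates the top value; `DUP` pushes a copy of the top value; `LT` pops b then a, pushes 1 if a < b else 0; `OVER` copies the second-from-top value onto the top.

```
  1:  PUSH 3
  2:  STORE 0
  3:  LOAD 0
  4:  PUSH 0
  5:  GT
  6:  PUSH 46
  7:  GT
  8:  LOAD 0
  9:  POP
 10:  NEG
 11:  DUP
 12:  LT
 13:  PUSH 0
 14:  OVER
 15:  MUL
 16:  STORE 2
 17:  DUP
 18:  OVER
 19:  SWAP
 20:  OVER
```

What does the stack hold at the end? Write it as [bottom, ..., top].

[0, 0, 0, 0]

PUSH 3  -> 3
STORE 0 -> (empty)
LOAD 0  -> 3
PUSH 0  -> 3 0
GT      -> 1
PUSH 46 -> 1 46
GT      -> 0
LOAD 0  -> 0 3
POP     -> 0
NEG     -> 0
DUP     -> 0 0
LT      -> 0
PUSH 0  -> 0 0
OVER    -> 0 0 0
MUL     -> 0 0
STORE 2 -> 0
DUP     -> 0 0
OVER    -> 0 0 0
SWAP    -> 0 0 0
OVER    -> 0 0 0 0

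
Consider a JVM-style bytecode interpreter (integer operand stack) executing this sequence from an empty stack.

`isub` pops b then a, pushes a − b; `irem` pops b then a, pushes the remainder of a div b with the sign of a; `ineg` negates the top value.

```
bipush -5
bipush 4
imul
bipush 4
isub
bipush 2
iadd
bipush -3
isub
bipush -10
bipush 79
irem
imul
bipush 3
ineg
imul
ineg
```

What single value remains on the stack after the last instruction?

570

bipush -5   [-5]
bipush 4    [-5, 4]
imul        [-20]
bipush 4    [-20, 4]
isub        [-24]
bipush 2    [-24, 2]
iadd        [-22]
bipush -3   [-22, -3]
isub        [-19]
bipush -10  [-19, -10]
bipush 79   [-19, -10, 79]
irem        [-19, -10]
imul        [190]
bipush 3    [190, 3]
ineg        [190, -3]
imul        [-570]
ineg        [570]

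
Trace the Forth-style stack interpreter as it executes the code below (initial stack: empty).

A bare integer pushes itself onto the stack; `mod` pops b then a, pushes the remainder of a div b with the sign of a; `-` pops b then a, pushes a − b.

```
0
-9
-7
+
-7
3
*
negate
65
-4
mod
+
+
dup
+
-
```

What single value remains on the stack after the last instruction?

0      -> 0
-9     -> 0 -9
-7     -> 0 -9 -7
+      -> 0 -16
-7     -> 0 -16 -7
3      -> 0 -16 -7 3
*      -> 0 -16 -21
negate -> 0 -16 21
65     -> 0 -16 21 65
-4     -> 0 -16 21 65 -4
mod    -> 0 -16 21 1
+      -> 0 -16 22
+      -> 0 6
dup    -> 0 6 6
+      -> 0 12
-      -> -12

-12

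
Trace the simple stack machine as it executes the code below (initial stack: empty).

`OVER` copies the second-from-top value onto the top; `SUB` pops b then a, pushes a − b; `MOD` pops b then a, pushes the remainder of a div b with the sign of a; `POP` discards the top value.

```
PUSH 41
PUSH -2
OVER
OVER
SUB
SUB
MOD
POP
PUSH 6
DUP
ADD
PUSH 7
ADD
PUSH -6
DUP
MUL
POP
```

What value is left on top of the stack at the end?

PUSH 41 : 41
PUSH -2 : 41 -2
OVER    : 41 -2 41
OVER    : 41 -2 41 -2
SUB     : 41 -2 43
SUB     : 41 -45
MOD     : 41
POP     : (empty)
PUSH 6  : 6
DUP     : 6 6
ADD     : 12
PUSH 7  : 12 7
ADD     : 19
PUSH -6 : 19 -6
DUP     : 19 -6 -6
MUL     : 19 36
POP     : 19

19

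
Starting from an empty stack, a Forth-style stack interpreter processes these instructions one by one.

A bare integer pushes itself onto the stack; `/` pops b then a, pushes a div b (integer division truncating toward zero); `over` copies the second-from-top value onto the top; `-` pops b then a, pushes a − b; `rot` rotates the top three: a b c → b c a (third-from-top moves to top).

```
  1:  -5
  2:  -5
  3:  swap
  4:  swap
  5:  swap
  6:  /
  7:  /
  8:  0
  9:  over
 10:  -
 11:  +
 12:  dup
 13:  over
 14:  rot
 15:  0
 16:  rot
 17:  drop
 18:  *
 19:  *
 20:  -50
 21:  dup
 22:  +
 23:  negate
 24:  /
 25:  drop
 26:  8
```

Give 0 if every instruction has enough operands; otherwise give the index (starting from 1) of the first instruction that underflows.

-5    [-5]
-5    [-5, -5]
swap  [-5, -5]
swap  [-5, -5]
swap  [-5, -5]
/     [1]
/  — needs 2 operands, stack has 1 → underflow

7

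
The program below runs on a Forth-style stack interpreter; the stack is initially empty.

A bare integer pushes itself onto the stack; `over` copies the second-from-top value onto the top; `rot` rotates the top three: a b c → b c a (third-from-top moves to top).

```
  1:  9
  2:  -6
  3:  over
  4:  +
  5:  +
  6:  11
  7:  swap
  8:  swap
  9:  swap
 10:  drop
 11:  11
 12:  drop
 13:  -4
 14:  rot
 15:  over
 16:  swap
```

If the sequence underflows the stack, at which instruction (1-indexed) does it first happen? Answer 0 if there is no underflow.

9    → 9
-6   → 9 -6
over → 9 -6 9
+    → 9 3
+    → 12
11   → 12 11
swap → 11 12
swap → 12 11
swap → 11 12
drop → 11
11   → 11 11
drop → 11
-4   → 11 -4
rot  — needs 3 operands, stack has 2 → underflow

14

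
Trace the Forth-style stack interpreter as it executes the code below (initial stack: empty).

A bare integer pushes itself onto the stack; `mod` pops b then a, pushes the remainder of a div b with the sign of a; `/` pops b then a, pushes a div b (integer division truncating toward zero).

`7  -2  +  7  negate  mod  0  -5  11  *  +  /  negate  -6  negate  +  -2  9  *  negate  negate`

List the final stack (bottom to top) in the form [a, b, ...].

7      → [7]
-2     → [7, -2]
+      → [5]
7      → [5, 7]
negate → [5, -7]
mod    → [5]
0      → [5, 0]
-5     → [5, 0, -5]
11     → [5, 0, -5, 11]
*      → [5, 0, -55]
+      → [5, -55]
/      → [0]
negate → [0]
-6     → [0, -6]
negate → [0, 6]
+      → [6]
-2     → [6, -2]
9      → [6, -2, 9]
*      → [6, -18]
negate → [6, 18]
negate → [6, -18]

[6, -18]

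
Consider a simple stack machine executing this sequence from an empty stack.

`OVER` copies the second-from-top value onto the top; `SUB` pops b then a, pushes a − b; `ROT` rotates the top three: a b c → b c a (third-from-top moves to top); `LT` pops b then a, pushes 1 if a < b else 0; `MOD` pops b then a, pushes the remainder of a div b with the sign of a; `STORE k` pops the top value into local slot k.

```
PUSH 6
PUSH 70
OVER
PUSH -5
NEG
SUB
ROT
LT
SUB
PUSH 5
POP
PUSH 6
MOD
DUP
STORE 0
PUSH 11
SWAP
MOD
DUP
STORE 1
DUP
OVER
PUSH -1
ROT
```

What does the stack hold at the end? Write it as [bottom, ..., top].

[2, 2, -1, 2]

PUSH 6  : 6
PUSH 70 : 6 70
OVER    : 6 70 6
PUSH -5 : 6 70 6 -5
NEG     : 6 70 6 5
SUB     : 6 70 1
ROT     : 70 1 6
LT      : 70 1
SUB     : 69
PUSH 5  : 69 5
POP     : 69
PUSH 6  : 69 6
MOD     : 3
DUP     : 3 3
STORE 0 : 3
PUSH 11 : 3 11
SWAP    : 11 3
MOD     : 2
DUP     : 2 2
STORE 1 : 2
DUP     : 2 2
OVER    : 2 2 2
PUSH -1 : 2 2 2 -1
ROT     : 2 2 -1 2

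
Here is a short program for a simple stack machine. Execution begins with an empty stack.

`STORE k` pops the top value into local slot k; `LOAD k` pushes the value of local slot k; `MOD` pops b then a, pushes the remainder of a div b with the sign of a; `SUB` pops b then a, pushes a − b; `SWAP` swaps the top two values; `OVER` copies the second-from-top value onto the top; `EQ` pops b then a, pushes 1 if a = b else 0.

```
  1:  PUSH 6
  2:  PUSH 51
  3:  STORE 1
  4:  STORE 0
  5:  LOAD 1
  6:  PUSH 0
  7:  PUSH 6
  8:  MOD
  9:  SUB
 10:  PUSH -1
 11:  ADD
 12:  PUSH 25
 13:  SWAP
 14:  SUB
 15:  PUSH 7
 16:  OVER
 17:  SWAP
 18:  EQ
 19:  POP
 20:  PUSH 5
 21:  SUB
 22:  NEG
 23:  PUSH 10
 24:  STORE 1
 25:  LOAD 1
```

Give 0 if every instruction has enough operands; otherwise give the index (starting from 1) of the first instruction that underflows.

0

PUSH 6  → [6]
PUSH 51 → [6, 51]
STORE 1 → [6]
STORE 0 → []
LOAD 1  → [51]
PUSH 0  → [51, 0]
PUSH 6  → [51, 0, 6]
MOD     → [51, 0]
SUB     → [51]
PUSH -1 → [51, -1]
ADD     → [50]
PUSH 25 → [50, 25]
SWAP    → [25, 50]
SUB     → [-25]
PUSH 7  → [-25, 7]
OVER    → [-25, 7, -25]
SWAP    → [-25, -25, 7]
EQ      → [-25, 0]
POP     → [-25]
PUSH 5  → [-25, 5]
SUB     → [-30]
NEG     → [30]
PUSH 10 → [30, 10]
STORE 1 → [30]
LOAD 1  → [30, 10]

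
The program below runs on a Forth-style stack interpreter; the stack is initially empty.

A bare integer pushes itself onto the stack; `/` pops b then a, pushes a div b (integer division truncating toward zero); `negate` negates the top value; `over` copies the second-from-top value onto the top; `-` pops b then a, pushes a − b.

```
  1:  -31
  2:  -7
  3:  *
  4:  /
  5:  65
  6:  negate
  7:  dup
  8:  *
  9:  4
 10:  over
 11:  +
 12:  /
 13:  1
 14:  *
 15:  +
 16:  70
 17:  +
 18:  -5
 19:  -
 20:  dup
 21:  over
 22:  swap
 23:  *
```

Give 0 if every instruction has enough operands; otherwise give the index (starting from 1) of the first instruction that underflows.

4

-31 -> [-31]
-7  -> [-31, -7]
*   -> [217]
/  — needs 2 operands, stack has 1 → underflow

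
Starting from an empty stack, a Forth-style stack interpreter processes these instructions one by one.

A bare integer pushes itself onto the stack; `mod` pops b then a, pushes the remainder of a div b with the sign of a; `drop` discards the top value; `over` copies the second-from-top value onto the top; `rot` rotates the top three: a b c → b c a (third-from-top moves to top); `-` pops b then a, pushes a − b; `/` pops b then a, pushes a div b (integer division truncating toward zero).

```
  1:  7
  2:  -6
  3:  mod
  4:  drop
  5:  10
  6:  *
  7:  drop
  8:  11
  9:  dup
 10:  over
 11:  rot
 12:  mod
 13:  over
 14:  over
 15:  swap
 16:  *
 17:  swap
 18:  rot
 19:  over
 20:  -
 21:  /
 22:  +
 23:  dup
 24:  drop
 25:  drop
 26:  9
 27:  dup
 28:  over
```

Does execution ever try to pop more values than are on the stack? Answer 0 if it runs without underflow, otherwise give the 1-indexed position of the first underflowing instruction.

7    -> [7]
-6   -> [7, -6]
mod  -> [1]
drop -> []
10   -> [10]
*  — needs 2 operands, stack has 1 → underflow

6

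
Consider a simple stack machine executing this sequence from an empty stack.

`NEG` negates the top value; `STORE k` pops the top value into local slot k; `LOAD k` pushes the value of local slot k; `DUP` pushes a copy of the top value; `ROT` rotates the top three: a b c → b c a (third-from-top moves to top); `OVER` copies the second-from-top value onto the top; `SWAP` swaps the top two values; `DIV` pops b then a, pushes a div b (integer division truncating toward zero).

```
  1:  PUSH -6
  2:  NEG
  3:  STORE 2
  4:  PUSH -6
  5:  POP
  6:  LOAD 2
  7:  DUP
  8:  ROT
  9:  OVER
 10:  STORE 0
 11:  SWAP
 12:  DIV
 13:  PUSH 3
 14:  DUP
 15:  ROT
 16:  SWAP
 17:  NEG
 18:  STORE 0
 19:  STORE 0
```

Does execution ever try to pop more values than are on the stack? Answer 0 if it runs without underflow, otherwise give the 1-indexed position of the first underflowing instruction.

PUSH -6 → [-6]
NEG     → [6]
STORE 2 → []
PUSH -6 → [-6]
POP     → []
LOAD 2  → [6]
DUP     → [6, 6]
ROT  — needs 3 operands, stack has 2 → underflow

8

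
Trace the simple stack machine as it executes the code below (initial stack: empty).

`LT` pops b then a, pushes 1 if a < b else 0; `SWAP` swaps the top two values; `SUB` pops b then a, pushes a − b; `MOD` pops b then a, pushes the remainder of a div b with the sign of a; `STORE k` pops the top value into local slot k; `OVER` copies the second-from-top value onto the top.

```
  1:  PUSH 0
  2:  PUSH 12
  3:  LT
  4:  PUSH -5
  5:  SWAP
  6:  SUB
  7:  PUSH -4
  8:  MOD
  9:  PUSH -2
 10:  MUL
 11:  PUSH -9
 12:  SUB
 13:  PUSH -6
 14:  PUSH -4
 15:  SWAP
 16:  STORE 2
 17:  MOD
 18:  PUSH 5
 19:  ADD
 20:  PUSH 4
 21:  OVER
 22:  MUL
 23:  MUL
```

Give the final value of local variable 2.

PUSH 0  -> 0
PUSH 12 -> 0 12
LT      -> 1
PUSH -5 -> 1 -5
SWAP    -> -5 1
SUB     -> -6
PUSH -4 -> -6 -4
MOD     -> -2
PUSH -2 -> -2 -2
MUL     -> 4
PUSH -9 -> 4 -9
SUB     -> 13
PUSH -6 -> 13 -6
PUSH -4 -> 13 -6 -4
SWAP    -> 13 -4 -6
STORE 2 -> 13 -4
MOD     -> 1
PUSH 5  -> 1 5
ADD     -> 6
PUSH 4  -> 6 4
OVER    -> 6 4 6
MUL     -> 6 24
MUL     -> 144

-6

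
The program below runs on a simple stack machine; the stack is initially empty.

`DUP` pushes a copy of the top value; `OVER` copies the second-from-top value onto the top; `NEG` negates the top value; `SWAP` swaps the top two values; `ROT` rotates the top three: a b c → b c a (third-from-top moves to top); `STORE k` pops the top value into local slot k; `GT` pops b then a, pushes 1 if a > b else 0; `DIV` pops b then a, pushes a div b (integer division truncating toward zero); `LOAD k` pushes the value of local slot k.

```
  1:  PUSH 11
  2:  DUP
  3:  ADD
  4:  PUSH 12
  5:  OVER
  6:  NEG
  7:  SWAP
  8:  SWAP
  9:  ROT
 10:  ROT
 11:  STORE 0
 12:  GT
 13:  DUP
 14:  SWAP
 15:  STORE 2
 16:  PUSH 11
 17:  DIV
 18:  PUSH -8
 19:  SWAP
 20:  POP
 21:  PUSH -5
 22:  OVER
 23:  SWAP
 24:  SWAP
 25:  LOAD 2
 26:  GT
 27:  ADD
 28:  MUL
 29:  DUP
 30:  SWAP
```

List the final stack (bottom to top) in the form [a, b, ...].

[40, 40]

PUSH 11 -> [11]
DUP     -> [11, 11]
ADD     -> [22]
PUSH 12 -> [22, 12]
OVER    -> [22, 12, 22]
NEG     -> [22, 12, -22]
SWAP    -> [22, -22, 12]
SWAP    -> [22, 12, -22]
ROT     -> [12, -22, 22]
ROT     -> [-22, 22, 12]
STORE 0 -> [-22, 22]
GT      -> [0]
DUP     -> [0, 0]
SWAP    -> [0, 0]
STORE 2 -> [0]
PUSH 11 -> [0, 11]
DIV     -> [0]
PUSH -8 -> [0, -8]
SWAP    -> [-8, 0]
POP     -> [-8]
PUSH -5 -> [-8, -5]
OVER    -> [-8, -5, -8]
SWAP    -> [-8, -8, -5]
SWAP    -> [-8, -5, -8]
LOAD 2  -> [-8, -5, -8, 0]
GT      -> [-8, -5, 0]
ADD     -> [-8, -5]
MUL     -> [40]
DUP     -> [40, 40]
SWAP    -> [40, 40]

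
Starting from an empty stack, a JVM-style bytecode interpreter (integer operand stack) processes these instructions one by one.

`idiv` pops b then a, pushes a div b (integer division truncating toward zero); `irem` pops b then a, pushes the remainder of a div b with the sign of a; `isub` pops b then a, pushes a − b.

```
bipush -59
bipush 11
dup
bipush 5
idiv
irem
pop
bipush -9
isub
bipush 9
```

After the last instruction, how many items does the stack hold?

bipush -59 : -59
bipush 11  : -59 11
dup        : -59 11 11
bipush 5   : -59 11 11 5
idiv       : -59 11 2
irem       : -59 1
pop        : -59
bipush -9  : -59 -9
isub       : -50
bipush 9   : -50 9

2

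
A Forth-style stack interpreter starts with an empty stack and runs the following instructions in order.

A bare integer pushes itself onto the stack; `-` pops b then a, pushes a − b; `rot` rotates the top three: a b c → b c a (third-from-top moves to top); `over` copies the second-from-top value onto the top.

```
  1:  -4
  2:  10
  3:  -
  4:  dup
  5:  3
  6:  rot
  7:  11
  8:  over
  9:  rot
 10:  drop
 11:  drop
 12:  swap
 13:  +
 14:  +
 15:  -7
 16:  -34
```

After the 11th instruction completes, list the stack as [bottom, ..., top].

-4   : [-4]
10   : [-4, 10]
-    : [-14]
dup  : [-14, -14]
3    : [-14, -14, 3]
rot  : [-14, 3, -14]
11   : [-14, 3, -14, 11]
over : [-14, 3, -14, 11, -14]
rot  : [-14, 3, 11, -14, -14]
drop : [-14, 3, 11, -14]
drop : [-14, 3, 11]

[-14, 3, 11]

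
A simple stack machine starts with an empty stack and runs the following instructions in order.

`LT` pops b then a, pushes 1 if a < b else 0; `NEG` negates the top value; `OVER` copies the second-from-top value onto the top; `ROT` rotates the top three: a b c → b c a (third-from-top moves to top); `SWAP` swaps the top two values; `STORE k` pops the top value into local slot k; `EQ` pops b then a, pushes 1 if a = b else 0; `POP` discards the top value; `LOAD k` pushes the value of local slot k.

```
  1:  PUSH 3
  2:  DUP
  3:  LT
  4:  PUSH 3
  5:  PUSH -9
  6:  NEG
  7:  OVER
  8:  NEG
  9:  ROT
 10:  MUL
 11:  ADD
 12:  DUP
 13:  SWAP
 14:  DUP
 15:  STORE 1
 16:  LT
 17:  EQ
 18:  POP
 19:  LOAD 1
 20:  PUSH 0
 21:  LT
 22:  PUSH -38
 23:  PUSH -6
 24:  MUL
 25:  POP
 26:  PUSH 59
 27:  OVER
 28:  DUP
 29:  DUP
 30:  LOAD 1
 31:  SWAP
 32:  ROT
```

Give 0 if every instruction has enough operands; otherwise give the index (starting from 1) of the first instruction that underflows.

PUSH 3   -> [3]
DUP      -> [3, 3]
LT       -> [0]
PUSH 3   -> [0, 3]
PUSH -9  -> [0, 3, -9]
NEG      -> [0, 3, 9]
OVER     -> [0, 3, 9, 3]
NEG      -> [0, 3, 9, -3]
ROT      -> [0, 9, -3, 3]
MUL      -> [0, 9, -9]
ADD      -> [0, 0]
DUP      -> [0, 0, 0]
SWAP     -> [0, 0, 0]
DUP      -> [0, 0, 0, 0]
STORE 1  -> [0, 0, 0]
LT       -> [0, 0]
EQ       -> [1]
POP      -> []
LOAD 1   -> [0]
PUSH 0   -> [0, 0]
LT       -> [0]
PUSH -38 -> [0, -38]
PUSH -6  -> [0, -38, -6]
MUL      -> [0, 228]
POP      -> [0]
PUSH 59  -> [0, 59]
OVER     -> [0, 59, 0]
DUP      -> [0, 59, 0, 0]
DUP      -> [0, 59, 0, 0, 0]
LOAD 1   -> [0, 59, 0, 0, 0, 0]
SWAP     -> [0, 59, 0, 0, 0, 0]
ROT      -> [0, 59, 0, 0, 0, 0]

0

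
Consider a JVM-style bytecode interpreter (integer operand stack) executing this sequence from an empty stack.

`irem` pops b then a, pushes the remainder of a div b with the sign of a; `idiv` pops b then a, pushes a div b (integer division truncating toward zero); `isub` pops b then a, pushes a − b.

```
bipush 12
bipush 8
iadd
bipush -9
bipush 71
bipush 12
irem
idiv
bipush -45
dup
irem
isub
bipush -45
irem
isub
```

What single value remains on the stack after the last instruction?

bipush 12   [12]
bipush 8    [12, 8]
iadd        [20]
bipush -9   [20, -9]
bipush 71   [20, -9, 71]
bipush 12   [20, -9, 71, 12]
irem        [20, -9, 11]
idiv        [20, 0]
bipush -45  [20, 0, -45]
dup         [20, 0, -45, -45]
irem        [20, 0, 0]
isub        [20, 0]
bipush -45  [20, 0, -45]
irem        [20, 0]
isub        [20]

20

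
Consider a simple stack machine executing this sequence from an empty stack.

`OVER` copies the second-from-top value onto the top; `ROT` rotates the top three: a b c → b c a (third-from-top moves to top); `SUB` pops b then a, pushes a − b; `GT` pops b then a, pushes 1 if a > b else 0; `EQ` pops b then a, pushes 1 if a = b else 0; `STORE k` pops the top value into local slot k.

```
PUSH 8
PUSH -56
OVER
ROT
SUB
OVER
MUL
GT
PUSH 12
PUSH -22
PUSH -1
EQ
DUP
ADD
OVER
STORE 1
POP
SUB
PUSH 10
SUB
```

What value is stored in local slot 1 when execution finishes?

12

PUSH 8    8
PUSH -56  8 -56
OVER      8 -56 8
ROT       -56 8 8
SUB       -56 0
OVER      -56 0 -56
MUL       -56 0
GT        0
PUSH 12   0 12
PUSH -22  0 12 -22
PUSH -1   0 12 -22 -1
EQ        0 12 0
DUP       0 12 0 0
ADD       0 12 0
OVER      0 12 0 12
STORE 1   0 12 0
POP       0 12
SUB       -12
PUSH 10   -12 10
SUB       -22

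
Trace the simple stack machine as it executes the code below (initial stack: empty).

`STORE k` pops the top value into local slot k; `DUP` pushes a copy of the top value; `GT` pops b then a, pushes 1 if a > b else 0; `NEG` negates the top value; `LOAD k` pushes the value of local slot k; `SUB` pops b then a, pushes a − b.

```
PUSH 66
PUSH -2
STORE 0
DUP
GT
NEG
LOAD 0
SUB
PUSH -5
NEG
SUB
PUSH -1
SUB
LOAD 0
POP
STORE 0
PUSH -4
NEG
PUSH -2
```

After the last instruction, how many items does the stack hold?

2

PUSH 66  66
PUSH -2  66 -2
STORE 0  66
DUP      66 66
GT       0
NEG      0
LOAD 0   0 -2
SUB      2
PUSH -5  2 -5
NEG      2 5
SUB      -3
PUSH -1  -3 -1
SUB      -2
LOAD 0   -2 -2
POP      -2
STORE 0  (empty)
PUSH -4  -4
NEG      4
PUSH -2  4 -2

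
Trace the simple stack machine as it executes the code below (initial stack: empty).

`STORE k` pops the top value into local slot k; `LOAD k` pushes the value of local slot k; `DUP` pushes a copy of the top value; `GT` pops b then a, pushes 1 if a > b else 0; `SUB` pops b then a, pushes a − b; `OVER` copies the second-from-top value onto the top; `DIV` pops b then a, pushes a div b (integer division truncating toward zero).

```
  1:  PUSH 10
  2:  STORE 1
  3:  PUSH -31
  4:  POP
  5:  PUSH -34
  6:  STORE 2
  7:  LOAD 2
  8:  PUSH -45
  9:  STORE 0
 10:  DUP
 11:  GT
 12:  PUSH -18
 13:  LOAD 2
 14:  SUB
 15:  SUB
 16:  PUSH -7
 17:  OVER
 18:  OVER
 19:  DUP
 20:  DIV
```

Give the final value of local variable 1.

10

PUSH 10  -> [10]
STORE 1  -> []
PUSH -31 -> [-31]
POP      -> []
PUSH -34 -> [-34]
STORE 2  -> []
LOAD 2   -> [-34]
PUSH -45 -> [-34, -45]
STORE 0  -> [-34]
DUP      -> [-34, -34]
GT       -> [0]
PUSH -18 -> [0, -18]
LOAD 2   -> [0, -18, -34]
SUB      -> [0, 16]
SUB      -> [-16]
PUSH -7  -> [-16, -7]
OVER     -> [-16, -7, -16]
OVER     -> [-16, -7, -16, -7]
DUP      -> [-16, -7, -16, -7, -7]
DIV      -> [-16, -7, -16, 1]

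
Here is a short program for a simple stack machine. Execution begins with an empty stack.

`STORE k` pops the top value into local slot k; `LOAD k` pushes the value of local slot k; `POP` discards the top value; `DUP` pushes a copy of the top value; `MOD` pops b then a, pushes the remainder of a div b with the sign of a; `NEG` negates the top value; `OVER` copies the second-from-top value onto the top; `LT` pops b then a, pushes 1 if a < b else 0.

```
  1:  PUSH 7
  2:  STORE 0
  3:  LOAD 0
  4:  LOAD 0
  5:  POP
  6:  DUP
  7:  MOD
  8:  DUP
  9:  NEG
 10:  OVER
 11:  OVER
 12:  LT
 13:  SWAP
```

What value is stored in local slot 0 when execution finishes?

7

PUSH 7   [7]
STORE 0  []
LOAD 0   [7]
LOAD 0   [7, 7]
POP      [7]
DUP      [7, 7]
MOD      [0]
DUP      [0, 0]
NEG      [0, 0]
OVER     [0, 0, 0]
OVER     [0, 0, 0, 0]
LT       [0, 0, 0]
SWAP     [0, 0, 0]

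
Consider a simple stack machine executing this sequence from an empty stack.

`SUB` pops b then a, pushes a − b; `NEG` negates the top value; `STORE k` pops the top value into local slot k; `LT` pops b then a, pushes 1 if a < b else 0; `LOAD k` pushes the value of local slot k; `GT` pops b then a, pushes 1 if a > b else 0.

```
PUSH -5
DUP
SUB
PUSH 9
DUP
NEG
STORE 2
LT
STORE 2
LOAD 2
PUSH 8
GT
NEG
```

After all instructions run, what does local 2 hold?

PUSH -5 -> [-5]
DUP     -> [-5, -5]
SUB     -> [0]
PUSH 9  -> [0, 9]
DUP     -> [0, 9, 9]
NEG     -> [0, 9, -9]
STORE 2 -> [0, 9]
LT      -> [1]
STORE 2 -> []
LOAD 2  -> [1]
PUSH 8  -> [1, 8]
GT      -> [0]
NEG     -> [0]

1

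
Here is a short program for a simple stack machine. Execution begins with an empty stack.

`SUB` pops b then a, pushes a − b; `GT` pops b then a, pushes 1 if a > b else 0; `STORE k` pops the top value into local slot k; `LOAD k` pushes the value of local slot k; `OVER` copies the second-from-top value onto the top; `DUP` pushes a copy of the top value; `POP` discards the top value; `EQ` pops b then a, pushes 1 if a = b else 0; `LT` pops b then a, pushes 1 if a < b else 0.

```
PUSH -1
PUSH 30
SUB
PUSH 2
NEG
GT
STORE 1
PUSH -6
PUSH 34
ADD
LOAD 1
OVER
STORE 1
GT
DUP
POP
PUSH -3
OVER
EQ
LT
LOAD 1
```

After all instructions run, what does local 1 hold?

28

PUSH -1 → [-1]
PUSH 30 → [-1, 30]
SUB     → [-31]
PUSH 2  → [-31, 2]
NEG     → [-31, -2]
GT      → [0]
STORE 1 → []
PUSH -6 → [-6]
PUSH 34 → [-6, 34]
ADD     → [28]
LOAD 1  → [28, 0]
OVER    → [28, 0, 28]
STORE 1 → [28, 0]
GT      → [1]
DUP     → [1, 1]
POP     → [1]
PUSH -3 → [1, -3]
OVER    → [1, -3, 1]
EQ      → [1, 0]
LT      → [0]
LOAD 1  → [0, 28]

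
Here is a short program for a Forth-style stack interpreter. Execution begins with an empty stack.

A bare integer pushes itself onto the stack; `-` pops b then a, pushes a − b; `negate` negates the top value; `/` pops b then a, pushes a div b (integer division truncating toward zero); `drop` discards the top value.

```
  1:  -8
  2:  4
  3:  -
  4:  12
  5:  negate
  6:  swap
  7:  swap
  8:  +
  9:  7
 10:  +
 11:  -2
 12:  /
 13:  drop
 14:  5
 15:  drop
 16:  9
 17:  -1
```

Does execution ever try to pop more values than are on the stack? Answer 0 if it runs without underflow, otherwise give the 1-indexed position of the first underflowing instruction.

0

-8     → [-8]
4      → [-8, 4]
-      → [-12]
12     → [-12, 12]
negate → [-12, -12]
swap   → [-12, -12]
swap   → [-12, -12]
+      → [-24]
7      → [-24, 7]
+      → [-17]
-2     → [-17, -2]
/      → [8]
drop   → []
5      → [5]
drop   → []
9      → [9]
-1     → [9, -1]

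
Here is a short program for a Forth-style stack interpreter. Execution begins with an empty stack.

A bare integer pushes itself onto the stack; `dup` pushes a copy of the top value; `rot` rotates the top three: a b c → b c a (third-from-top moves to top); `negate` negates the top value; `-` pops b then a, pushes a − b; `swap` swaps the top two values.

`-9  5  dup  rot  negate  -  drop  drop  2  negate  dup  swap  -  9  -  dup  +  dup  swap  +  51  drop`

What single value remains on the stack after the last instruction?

-9     : -9
5      : -9 5
dup    : -9 5 5
rot    : 5 5 -9
negate : 5 5 9
-      : 5 -4
drop   : 5
drop   : (empty)
2      : 2
negate : -2
dup    : -2 -2
swap   : -2 -2
-      : 0
9      : 0 9
-      : -9
dup    : -9 -9
+      : -18
dup    : -18 -18
swap   : -18 -18
+      : -36
51     : -36 51
drop   : -36

-36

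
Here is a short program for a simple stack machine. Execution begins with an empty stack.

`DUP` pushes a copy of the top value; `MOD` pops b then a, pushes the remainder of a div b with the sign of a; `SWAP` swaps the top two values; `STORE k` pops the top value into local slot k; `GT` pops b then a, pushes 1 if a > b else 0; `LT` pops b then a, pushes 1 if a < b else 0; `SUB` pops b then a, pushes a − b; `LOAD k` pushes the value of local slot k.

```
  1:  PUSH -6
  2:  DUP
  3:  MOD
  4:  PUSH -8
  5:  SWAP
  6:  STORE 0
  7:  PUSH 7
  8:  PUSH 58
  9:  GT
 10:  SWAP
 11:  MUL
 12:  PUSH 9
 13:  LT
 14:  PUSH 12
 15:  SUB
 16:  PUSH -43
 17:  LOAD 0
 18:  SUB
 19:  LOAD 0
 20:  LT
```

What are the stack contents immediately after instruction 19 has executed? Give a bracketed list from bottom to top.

[-11, -43, 0]

PUSH -6  : -6
DUP      : -6 -6
MOD      : 0
PUSH -8  : 0 -8
SWAP     : -8 0
STORE 0  : -8
PUSH 7   : -8 7
PUSH 58  : -8 7 58
GT       : -8 0
SWAP     : 0 -8
MUL      : 0
PUSH 9   : 0 9
LT       : 1
PUSH 12  : 1 12
SUB      : -11
PUSH -43 : -11 -43
LOAD 0   : -11 -43 0
SUB      : -11 -43
LOAD 0   : -11 -43 0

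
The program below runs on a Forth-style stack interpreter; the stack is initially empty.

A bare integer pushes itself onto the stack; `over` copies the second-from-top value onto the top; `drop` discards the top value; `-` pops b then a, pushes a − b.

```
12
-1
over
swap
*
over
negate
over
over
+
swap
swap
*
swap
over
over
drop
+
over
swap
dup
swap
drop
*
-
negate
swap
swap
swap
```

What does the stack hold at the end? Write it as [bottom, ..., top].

12     : [12]
-1     : [12, -1]
over   : [12, -1, 12]
swap   : [12, 12, -1]
*      : [12, -12]
over   : [12, -12, 12]
negate : [12, -12, -12]
over   : [12, -12, -12, -12]
over   : [12, -12, -12, -12, -12]
+      : [12, -12, -12, -24]
swap   : [12, -12, -24, -12]
swap   : [12, -12, -12, -24]
*      : [12, -12, 288]
swap   : [12, 288, -12]
over   : [12, 288, -12, 288]
over   : [12, 288, -12, 288, -12]
drop   : [12, 288, -12, 288]
+      : [12, 288, 276]
over   : [12, 288, 276, 288]
swap   : [12, 288, 288, 276]
dup    : [12, 288, 288, 276, 276]
swap   : [12, 288, 288, 276, 276]
drop   : [12, 288, 288, 276]
*      : [12, 288, 79488]
-      : [12, -79200]
negate : [12, 79200]
swap   : [79200, 12]
swap   : [12, 79200]
swap   : [79200, 12]

[79200, 12]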